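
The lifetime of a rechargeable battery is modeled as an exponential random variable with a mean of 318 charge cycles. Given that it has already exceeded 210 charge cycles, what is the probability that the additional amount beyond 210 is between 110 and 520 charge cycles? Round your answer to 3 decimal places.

The rate is λ = 1/318 = 0.00314465 per charge cycle.
Memoryless: the residual past 210 is again Exp(λ).
P(110 < residual < 520) = e^(−λ·110) − e^(−λ·520) = 0.70757 − 0.19491 ≈ 0.513.

0.513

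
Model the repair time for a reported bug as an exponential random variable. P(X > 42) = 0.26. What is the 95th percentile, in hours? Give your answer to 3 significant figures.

e^(−λ·42) = 0.26 ⇒ λ = −ln(0.26)/42 = 0.0320732.
95th percentile: 1 − e^(−λt) = 0.95, t = −ln(0.05)/λ = 93.403 hours.

93.4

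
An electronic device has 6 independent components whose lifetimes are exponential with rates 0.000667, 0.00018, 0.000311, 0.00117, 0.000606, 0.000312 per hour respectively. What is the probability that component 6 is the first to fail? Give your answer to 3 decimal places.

The time to first failure is exponential with rate Σλ = 0.000667 + 0.00018 + 0.000311 + 0.00117 + 0.000606 + 0.000312 = 0.003246.
P(component 6 first) = λ_6/Σλ = 0.000312/0.003246 ≈ 0.096.

0.096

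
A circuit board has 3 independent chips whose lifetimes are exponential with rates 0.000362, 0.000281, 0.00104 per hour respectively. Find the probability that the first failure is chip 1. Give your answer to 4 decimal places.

0.2151

The time to first failure is exponential with rate Σλ = 0.000362 + 0.000281 + 0.00104 = 0.001683.
P(chip 1 first) = λ_1/Σλ = 0.000362/0.001683 ≈ 0.2151.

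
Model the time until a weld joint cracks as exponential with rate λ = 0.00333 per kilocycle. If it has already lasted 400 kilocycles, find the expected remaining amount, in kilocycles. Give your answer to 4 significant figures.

300.3

By memorylessness, the remaining amount past any threshold is again Exp(λ) with mean 1/λ = 300.3 kilocycles.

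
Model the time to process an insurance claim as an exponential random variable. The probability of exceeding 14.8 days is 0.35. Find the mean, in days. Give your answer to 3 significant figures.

e^(−λ·14.8) = 0.35 ⇒ λ = −ln(0.35)/14.8 = 0.0709339.
Mean = 1/λ = 14.0976 days.

14.1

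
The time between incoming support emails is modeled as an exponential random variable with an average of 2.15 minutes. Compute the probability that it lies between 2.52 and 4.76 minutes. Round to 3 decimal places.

The rate is λ = 1/2.15 = 0.465116 per minute.
P(2.52 < X < 4.76) = e^(−λ·2.52) − e^(−λ·4.76) = 0.30972 − 0.10927 ≈ 0.200.

0.200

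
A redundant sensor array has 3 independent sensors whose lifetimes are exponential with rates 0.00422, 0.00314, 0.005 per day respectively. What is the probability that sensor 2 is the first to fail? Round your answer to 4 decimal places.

0.2540

The time to first failure is exponential with rate Σλ = 0.00422 + 0.00314 + 0.005 = 0.01236.
P(sensor 2 first) = λ_2/Σλ = 0.00314/0.01236 ≈ 0.2540.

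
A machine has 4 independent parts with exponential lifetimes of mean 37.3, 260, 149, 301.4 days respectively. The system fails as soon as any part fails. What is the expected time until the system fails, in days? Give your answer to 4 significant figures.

24.58

The first failure time is exponential with rate Σλ_i = 1/37.3 + 1/260 + 1/149 + 1/301.4 = 0.0406851 per day.
E[min] = 1/Σλ = 1/0.0406851 = 24.579 days.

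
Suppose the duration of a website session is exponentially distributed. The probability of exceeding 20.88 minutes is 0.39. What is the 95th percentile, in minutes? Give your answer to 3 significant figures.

e^(−λ·20.88) = 0.39 ⇒ λ = −ln(0.39)/20.88 = 0.0450962.
95th percentile: 1 − e^(−λt) = 0.95, t = −ln(0.05)/λ = 66.4298 minutes.

66.4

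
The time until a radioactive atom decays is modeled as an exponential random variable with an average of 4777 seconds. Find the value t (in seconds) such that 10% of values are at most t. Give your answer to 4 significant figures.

503.3

The rate is λ = 1/4777 = 0.000209336 per second.
Set 1 − e^(−λt) = 0.1, so t = −ln(0.9)/λ = 0.10536/0.000209336 ≈ 503.307 seconds.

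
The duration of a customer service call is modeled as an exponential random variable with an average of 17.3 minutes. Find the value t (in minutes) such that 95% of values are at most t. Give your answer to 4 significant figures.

The rate is λ = 1/17.3 = 0.0578035 per minute.
Set 1 − e^(−λt) = 0.95, so t = −ln(0.05)/λ = 2.9957/0.0578035 ≈ 51.8262 minutes.

51.83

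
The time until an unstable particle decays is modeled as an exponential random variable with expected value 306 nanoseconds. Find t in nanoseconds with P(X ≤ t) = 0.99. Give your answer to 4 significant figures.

The rate is λ = 1/306 = 0.00326797 per nanosecond.
Set 1 − e^(−λt) = 0.99, so t = −ln(0.01)/λ = 4.6052/0.00326797 ≈ 1409.18 nanoseconds.

1409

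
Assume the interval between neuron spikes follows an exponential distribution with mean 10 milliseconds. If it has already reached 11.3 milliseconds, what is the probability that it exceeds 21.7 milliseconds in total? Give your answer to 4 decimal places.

The rate is λ = 1/10 = 0.1 per millisecond.
P(X > s+t | X > s) = e^(−λ(s+t))/e^(−λs) = e^(−λt), independent of s = 11.3.
P(X > 10.4) = e^(−1.04) ≈ 0.3535.

0.3535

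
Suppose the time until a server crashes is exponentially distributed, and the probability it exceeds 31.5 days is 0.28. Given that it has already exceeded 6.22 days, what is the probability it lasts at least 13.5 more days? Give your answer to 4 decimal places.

From e^(−λ·31.5) = 0.28, λ = −ln(0.28)/31.5 = 0.0404116.
Memoryless: P(X > 6.22+13.5 | X > 6.22) = P(X > 13.5) = e^(−0.0404116·13.5) ≈ 0.5795.

0.5795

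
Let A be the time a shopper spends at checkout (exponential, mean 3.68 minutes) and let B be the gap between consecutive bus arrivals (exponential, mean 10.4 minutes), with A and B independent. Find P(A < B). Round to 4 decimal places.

0.7386

λ_1 = 1/3.68 = 0.271739, λ_2 = 1/10.4 = 0.0961538.
For independent exponentials, P(A < B) = λ_1/(λ_1+λ_2) = 0.271739/0.367893 ≈ 0.7386.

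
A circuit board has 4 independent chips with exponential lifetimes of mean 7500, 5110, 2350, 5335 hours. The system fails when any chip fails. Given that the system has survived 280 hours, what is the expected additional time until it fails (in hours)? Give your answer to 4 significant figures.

First-failure rate Σλ = 1/7500 + 1/5110 + 1/2350 + 1/5335 = 0.000942001.
By memorylessness the expected residual is 1/Σλ = 1061.57 hours, regardless of the 280 already elapsed.

1062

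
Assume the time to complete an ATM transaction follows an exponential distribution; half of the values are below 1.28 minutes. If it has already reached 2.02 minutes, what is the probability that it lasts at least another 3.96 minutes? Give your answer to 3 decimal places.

0.117

For an exponential, median = ln(2)/λ, so λ = ln 2 / 1.28 = 0.541521 per minute.
By the memoryless property, P(X > 2.02+3.96 | X > 2.02) = P(X > 3.96).
P(X > 3.96) = e^(−2.1444) ≈ 0.117.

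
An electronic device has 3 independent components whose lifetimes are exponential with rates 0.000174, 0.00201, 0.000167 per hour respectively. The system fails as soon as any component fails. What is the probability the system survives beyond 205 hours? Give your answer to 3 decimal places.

The time to first failure is exponential with rate Σλ = 0.000174 + 0.00201 + 0.000167 = 0.002351.
P(min > 205) = e^(−0.002351·205) = e^(−0.48196) ≈ 0.618.

0.618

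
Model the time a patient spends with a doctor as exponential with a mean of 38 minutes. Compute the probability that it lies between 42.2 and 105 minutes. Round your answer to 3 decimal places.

0.266

The rate is λ = 1/38 = 0.0263158 per minute.
P(42.2 < X < 105) = e^(−λ·42.2) − e^(−λ·105) = 0.32939 − 0.06309 ≈ 0.266.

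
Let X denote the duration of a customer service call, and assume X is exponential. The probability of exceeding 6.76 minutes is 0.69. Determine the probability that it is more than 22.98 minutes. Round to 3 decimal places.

0.283

e^(−λ·6.76) = 0.69 ⇒ λ = −ln(0.69)/6.76 = 0.0548911.
P(X > 22.98) = e^(−0.0548911·22.98) = e^(−1.2614) ≈ 0.283.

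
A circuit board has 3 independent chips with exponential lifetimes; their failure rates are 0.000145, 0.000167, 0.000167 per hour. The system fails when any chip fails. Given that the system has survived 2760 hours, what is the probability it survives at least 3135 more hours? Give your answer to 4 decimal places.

Time to first failure ~ Exp(Σλ) with Σλ = 0.000479.
By memorylessness, P(T > 2760+3135 | T > 2760) = P(T > 3135) = e^(−0.000479·3135) ≈ 0.2228.

0.2228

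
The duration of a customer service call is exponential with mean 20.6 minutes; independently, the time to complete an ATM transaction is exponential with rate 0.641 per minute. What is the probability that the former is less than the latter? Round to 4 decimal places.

0.0704

λ_1 = 1/20.6 = 0.0485437, λ_2 = 0.641.
For independent exponentials, P(the former < the latter) = λ_1/(λ_1+λ_2) = 0.0485437/0.689544 ≈ 0.0704.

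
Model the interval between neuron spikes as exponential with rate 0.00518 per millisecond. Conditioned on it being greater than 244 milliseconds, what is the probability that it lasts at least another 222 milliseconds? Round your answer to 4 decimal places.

The exponential is memoryless, so the remaining time is again Exp(λ): the condition X > 244 is irrelevant.
P(X > 222) = e^(−1.15) ≈ 0.3166.

0.3166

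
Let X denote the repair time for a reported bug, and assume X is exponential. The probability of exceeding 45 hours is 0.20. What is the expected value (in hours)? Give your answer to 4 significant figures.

27.96

e^(−λ·45) = 0.20 ⇒ λ = −ln(0.20)/45 = 0.0357653.
Mean = 1/λ = 27.9601 hours.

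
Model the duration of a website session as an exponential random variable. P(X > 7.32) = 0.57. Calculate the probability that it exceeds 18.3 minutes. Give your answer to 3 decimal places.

e^(−λ·7.32) = 0.57 ⇒ λ = −ln(0.57)/7.32 = 0.0767922.
P(X > 18.3) = e^(−0.0767922·18.3) = e^(−1.4053) ≈ 0.245.

0.245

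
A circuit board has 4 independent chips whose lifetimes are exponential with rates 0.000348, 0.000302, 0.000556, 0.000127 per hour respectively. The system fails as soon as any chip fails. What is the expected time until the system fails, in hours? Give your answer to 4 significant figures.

750.2

The time to first failure is exponential with rate Σλ = 0.000348 + 0.000302 + 0.000556 + 0.000127 = 0.001333.
E[min] = 1/Σλ = 1/0.001333 = 750.188 hours.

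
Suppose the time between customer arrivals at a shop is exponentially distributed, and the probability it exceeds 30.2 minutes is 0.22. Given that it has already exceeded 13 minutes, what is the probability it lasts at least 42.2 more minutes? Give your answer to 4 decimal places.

From e^(−λ·30.2) = 0.22, λ = −ln(0.22)/30.2 = 0.0501367.
Memoryless: P(X > 13+42.2 | X > 13) = P(X > 42.2) = e^(−0.0501367·42.2) ≈ 0.1205.

0.1205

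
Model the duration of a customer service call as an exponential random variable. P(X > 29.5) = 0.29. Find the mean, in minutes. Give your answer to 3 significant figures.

23.8

e^(−λ·29.5) = 0.29 ⇒ λ = −ln(0.29)/29.5 = 0.0419618.
Mean = 1/λ = 23.8312 minutes.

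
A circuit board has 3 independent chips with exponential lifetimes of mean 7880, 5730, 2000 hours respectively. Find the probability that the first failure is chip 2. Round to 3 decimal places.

Rates: λ_i = 1/mean_i → 0.000126904, 0.00017452, 0.0005; Σλ = 0.000801424.
P(chip 2 first) = λ_2/Σλ = 0.00017452/0.000801424 ≈ 0.218.

0.218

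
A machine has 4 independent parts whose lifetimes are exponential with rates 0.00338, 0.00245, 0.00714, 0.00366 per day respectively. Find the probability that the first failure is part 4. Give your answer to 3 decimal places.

0.220

The time to first failure is exponential with rate Σλ = 0.00338 + 0.00245 + 0.00714 + 0.00366 = 0.01663.
P(part 4 first) = λ_4/Σλ = 0.00366/0.01663 ≈ 0.220.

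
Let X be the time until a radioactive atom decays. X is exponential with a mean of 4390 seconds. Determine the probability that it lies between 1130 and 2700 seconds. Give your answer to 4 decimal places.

The rate is λ = 1/4390 = 0.00022779 per second.
P(1130 < X < 2700) = e^(−λ·1130) − e^(−λ·2700) = 0.77306 − 0.54062 ≈ 0.2324.

0.2324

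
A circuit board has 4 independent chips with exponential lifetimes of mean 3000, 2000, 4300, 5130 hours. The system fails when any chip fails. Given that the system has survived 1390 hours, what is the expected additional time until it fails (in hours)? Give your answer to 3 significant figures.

First-failure rate Σλ = 1/3000 + 1/2000 + 1/4300 + 1/5130 = 0.00126082.
By memorylessness the expected residual is 1/Σλ = 793.133 hours, regardless of the 1390 already elapsed.

793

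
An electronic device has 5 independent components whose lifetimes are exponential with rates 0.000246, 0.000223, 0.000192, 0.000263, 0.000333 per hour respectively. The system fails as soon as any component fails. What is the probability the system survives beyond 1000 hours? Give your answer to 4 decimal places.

The time to first failure is exponential with rate Σλ = 0.000246 + 0.000223 + 0.000192 + 0.000263 + 0.000333 = 0.001257.
P(min > 1000) = e^(−0.001257·1000) = e^(−1.257) ≈ 0.2845.

0.2845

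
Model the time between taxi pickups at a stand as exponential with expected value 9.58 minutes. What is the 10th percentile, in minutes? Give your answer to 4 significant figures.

1.009

The rate is λ = 1/9.58 = 0.104384 per minute.
Set 1 − e^(−λt) = 0.1, so t = −ln(0.9)/λ = 0.10536/0.104384 ≈ 1.00935 minutes.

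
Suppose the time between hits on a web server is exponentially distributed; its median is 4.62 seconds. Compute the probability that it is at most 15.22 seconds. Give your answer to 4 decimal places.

0.8981

For an exponential, median = ln(2)/λ, so λ = ln 2 / 4.62 = 0.150032 per second.
P(X ≤ 15.22) = 1 − e^(−λ·15.22) = 1 − e^(−2.2835) ≈ 0.8981.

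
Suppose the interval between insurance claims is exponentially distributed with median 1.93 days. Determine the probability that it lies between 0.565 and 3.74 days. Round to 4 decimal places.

For an exponential, median = ln(2)/λ, so λ = ln 2 / 1.93 = 0.359144 per day.
P(0.565 < X < 3.74) = e^(−λ·0.565) − e^(−λ·3.74) = 0.81635 − 0.26101 ≈ 0.5553.

0.5553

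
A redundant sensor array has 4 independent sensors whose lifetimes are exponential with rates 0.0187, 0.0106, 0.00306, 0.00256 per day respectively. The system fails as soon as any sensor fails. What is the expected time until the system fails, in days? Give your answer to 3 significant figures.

28.6

The time to first failure is exponential with rate Σλ = 0.0187 + 0.0106 + 0.00306 + 0.00256 = 0.03492.
E[min] = 1/Σλ = 1/0.03492 = 28.6369 days.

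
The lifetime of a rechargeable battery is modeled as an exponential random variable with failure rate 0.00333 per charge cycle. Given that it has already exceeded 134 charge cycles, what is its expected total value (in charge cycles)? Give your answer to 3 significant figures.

434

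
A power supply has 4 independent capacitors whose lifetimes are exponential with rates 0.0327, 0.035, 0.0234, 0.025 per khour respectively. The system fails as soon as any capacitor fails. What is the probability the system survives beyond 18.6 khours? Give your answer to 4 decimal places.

0.1154

The time to first failure is exponential with rate Σλ = 0.0327 + 0.035 + 0.0234 + 0.025 = 0.1161.
P(min > 18.6) = e^(−0.1161·18.6) = e^(−2.1595) ≈ 0.1154.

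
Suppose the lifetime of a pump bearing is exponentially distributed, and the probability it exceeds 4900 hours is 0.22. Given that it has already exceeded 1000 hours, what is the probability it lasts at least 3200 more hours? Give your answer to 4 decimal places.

From e^(−λ·4900) = 0.22, λ = −ln(0.22)/4900 = 0.000309006.
Memoryless: P(X > 1000+3200 | X > 1000) = P(X > 3200) = e^(−0.000309006·3200) ≈ 0.3720.

0.3720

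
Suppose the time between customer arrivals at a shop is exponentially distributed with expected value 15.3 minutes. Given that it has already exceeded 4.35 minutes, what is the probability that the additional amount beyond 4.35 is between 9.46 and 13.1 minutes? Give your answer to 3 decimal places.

0.114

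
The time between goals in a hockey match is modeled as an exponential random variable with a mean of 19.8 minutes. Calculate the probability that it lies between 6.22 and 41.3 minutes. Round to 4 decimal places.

0.6062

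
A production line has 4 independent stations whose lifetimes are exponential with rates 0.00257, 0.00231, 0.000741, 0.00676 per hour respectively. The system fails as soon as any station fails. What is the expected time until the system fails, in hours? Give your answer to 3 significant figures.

The time to first failure is exponential with rate Σλ = 0.00257 + 0.00231 + 0.000741 + 0.00676 = 0.012381.
E[min] = 1/Σλ = 1/0.012381 = 80.7689 hours.

80.8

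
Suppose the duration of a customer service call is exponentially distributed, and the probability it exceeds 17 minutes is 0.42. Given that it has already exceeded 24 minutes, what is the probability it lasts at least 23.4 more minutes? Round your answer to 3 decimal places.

From e^(−λ·17) = 0.42, λ = −ln(0.42)/17 = 0.0510294.
Memoryless: P(X > 24+23.4 | X > 24) = P(X > 23.4) = e^(−0.0510294·23.4) ≈ 0.303.

0.303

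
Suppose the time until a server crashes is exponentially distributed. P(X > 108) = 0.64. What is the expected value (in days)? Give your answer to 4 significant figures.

e^(−λ·108) = 0.64 ⇒ λ = −ln(0.64)/108 = 0.00413229.
Mean = 1/λ = 241.997 days.

242.0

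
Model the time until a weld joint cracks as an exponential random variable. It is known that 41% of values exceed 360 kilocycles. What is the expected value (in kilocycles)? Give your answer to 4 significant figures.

e^(−λ·360) = 0.41 ⇒ λ = −ln(0.41)/360 = 0.00247666.
Mean = 1/λ = 403.769 kilocycles.

403.8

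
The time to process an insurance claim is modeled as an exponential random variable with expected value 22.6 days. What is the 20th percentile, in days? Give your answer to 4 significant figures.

5.043

The rate is λ = 1/22.6 = 0.0442478 per day.
Set 1 − e^(−λt) = 0.2, so t = −ln(0.8)/λ = 0.22314/0.0442478 ≈ 5.04304 days.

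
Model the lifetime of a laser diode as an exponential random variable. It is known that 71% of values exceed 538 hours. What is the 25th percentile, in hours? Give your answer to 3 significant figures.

452

e^(−λ·538) = 0.71 ⇒ λ = −ln(0.71)/538 = 0.000636599.
25th percentile: 1 − e^(−λt) = 0.25, t = −ln(0.75)/λ = 451.905 hours.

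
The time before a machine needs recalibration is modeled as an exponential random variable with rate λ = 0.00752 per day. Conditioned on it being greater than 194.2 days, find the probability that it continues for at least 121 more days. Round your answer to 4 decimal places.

By the memoryless property, P(X > 194.2+121 | X > 194.2) = P(X > 121).
P(X > 121) = e^(−0.90992) ≈ 0.4026.

0.4026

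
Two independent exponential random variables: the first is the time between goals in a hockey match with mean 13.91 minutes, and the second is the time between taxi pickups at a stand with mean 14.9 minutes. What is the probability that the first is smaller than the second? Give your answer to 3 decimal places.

λ_1 = 1/13.91 = 0.0718907, λ_2 = 1/14.9 = 0.0671141.
For independent exponentials, P(the first < the second) = λ_1/(λ_1+λ_2) = 0.0718907/0.139005 ≈ 0.517.

0.517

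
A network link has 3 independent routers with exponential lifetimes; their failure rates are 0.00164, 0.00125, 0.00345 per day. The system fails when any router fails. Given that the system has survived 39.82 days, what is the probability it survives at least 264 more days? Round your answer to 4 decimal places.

Time to first failure ~ Exp(Σλ) with Σλ = 0.00634.
By memorylessness, P(T > 39.82+264 | T > 39.82) = P(T > 264) = e^(−0.00634·264) ≈ 0.1875.

0.1875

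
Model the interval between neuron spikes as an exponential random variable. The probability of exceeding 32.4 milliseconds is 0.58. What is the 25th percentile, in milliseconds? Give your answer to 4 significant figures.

e^(−λ·32.4) = 0.58 ⇒ λ = −ln(0.58)/32.4 = 0.0168126.
25th percentile: 1 − e^(−λt) = 0.25, t = −ln(0.75)/λ = 17.1111 milliseconds.

17.11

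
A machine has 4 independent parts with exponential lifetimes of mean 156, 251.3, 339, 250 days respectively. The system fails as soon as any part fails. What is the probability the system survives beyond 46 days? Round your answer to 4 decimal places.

The first failure time is exponential with rate Σλ_i = 1/156 + 1/251.3 + 1/339 + 1/250 = 0.0173394 per day.
P(min > 46) = e^(−0.0173394·46) = e^(−0.79761) ≈ 0.4504.

0.4504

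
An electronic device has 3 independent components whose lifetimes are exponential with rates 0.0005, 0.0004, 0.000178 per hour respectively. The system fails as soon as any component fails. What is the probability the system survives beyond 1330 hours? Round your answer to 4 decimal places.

The time to first failure is exponential with rate Σλ = 0.0005 + 0.0004 + 0.000178 = 0.001078.
P(min > 1330) = e^(−0.001078·1330) = e^(−1.4337) ≈ 0.2384.

0.2384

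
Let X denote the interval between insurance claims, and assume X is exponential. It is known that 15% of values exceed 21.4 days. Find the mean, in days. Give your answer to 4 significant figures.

11.28

e^(−λ·21.4) = 0.15 ⇒ λ = −ln(0.15)/21.4 = 0.0886505.
Mean = 1/λ = 11.2803 days.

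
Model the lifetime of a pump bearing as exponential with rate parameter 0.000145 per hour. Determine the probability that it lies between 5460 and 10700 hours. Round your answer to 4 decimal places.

0.2411

P(5460 < X < 10700) = e^(−λ·5460) − e^(−λ·10700) = 0.45307 − 0.21193 ≈ 0.2411.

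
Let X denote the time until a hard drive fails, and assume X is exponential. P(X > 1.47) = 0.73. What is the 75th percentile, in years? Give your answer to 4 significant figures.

6.475

e^(−λ·1.47) = 0.73 ⇒ λ = −ln(0.73)/1.47 = 0.214089.
75th percentile: 1 − e^(−λt) = 0.75, t = −ln(0.25)/λ = 6.47532 years.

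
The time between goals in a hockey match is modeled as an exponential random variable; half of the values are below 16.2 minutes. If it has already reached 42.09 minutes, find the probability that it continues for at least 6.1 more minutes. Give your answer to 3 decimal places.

0.770

For an exponential, median = ln(2)/λ, so λ = ln 2 / 16.2 = 0.0427869 per minute.
By the memoryless property, P(X > 42.09+6.1 | X > 42.09) = P(X > 6.1).
P(X > 6.1) = e^(−0.261) ≈ 0.770.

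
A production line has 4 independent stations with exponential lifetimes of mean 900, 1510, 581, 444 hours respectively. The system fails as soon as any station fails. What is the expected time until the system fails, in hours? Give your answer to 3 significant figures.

174

The first failure time is exponential with rate Σλ_i = 1/900 + 1/1510 + 1/581 + 1/444 = 0.00574679 per hour.
E[min] = 1/Σλ = 1/0.00574679 = 174.01 hours.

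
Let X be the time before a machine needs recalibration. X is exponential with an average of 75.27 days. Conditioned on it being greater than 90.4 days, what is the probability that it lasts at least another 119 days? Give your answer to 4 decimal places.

The rate is λ = 1/75.27 = 0.0132855 per day.
The exponential is memoryless, so the remaining time is again Exp(λ): the condition X > 90.4 is irrelevant.
P(X > 119) = e^(−1.581) ≈ 0.2058.

0.2058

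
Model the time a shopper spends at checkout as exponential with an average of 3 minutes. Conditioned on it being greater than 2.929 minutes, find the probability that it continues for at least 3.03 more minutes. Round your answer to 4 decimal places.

0.3642

The rate is λ = 1/3 = 0.333333 per minute.
P(X > s+t | X > s) = e^(−λ(s+t))/e^(−λs) = e^(−λt), independent of s = 2.929.
P(X > 3.03) = e^(−1.01) ≈ 0.3642.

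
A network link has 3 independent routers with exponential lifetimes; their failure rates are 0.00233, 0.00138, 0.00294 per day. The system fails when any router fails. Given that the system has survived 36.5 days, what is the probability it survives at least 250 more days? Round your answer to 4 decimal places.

0.1897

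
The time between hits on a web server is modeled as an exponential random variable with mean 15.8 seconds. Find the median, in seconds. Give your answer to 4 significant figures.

10.95

The rate is λ = 1/15.8 = 0.0632911 per second.
Set 1 − e^(−λt) = 0.5, so t = −ln(0.5)/λ = 0.69315/0.0632911 ≈ 10.9517 seconds.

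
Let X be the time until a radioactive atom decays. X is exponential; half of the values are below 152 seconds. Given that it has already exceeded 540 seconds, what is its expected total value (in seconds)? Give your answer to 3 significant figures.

759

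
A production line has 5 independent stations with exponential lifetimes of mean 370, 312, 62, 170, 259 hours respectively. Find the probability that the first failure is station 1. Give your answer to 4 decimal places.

0.0850

Rates: λ_i = 1/mean_i → 0.0027027, 0.00320513, 0.016129, 0.00588235, 0.003861; Σλ = 0.0317802.
P(station 1 first) = λ_1/Σλ = 0.0027027/0.0317802 ≈ 0.0850.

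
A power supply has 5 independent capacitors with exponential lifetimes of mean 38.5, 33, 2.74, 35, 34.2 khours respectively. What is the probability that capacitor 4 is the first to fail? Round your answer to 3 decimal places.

0.060

Rates: λ_i = 1/mean_i → 0.025974, 0.030303, 0.364964, 0.0285714, 0.0292398; Σλ = 0.479052.
P(capacitor 4 first) = λ_4/Σλ = 0.0285714/0.479052 ≈ 0.060.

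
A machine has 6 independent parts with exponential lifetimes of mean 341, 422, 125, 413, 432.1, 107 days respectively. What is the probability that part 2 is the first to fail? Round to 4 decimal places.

0.0865

Rates: λ_i = 1/mean_i → 0.00293255, 0.00236967, 0.008, 0.00242131, 0.00231428, 0.00934579; Σλ = 0.0273836.
P(part 2 first) = λ_2/Σλ = 0.00236967/0.0273836 ≈ 0.0865.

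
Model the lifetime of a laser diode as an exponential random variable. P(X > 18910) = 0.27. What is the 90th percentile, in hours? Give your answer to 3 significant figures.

e^(−λ·18910) = 0.27 ⇒ λ = −ln(0.27)/18910 = 0.0000692403.
90th percentile: 1 − e^(−λt) = 0.9, t = −ln(0.1)/λ = 33255 hours.

33300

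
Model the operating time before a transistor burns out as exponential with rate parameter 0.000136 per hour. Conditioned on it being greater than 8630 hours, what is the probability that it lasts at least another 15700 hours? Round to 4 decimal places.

The exponential is memoryless, so the remaining time is again Exp(λ): the condition X > 8630 is irrelevant.
P(X > 15700) = e^(−2.1352) ≈ 0.1182.

0.1182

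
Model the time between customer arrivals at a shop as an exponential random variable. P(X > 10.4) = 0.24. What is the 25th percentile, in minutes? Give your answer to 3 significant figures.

e^(−λ·10.4) = 0.24 ⇒ λ = −ln(0.24)/10.4 = 0.137223.
25th percentile: 1 − e^(−λt) = 0.25, t = −ln(0.75)/λ = 2.09646 minutes.

2.10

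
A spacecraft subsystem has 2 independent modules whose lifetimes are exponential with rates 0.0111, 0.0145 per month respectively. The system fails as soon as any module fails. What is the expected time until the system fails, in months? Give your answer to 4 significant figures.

39.06

The time to first failure is exponential with rate Σλ = 0.0111 + 0.0145 = 0.0256.
E[min] = 1/Σλ = 1/0.0256 = 39.0625 months.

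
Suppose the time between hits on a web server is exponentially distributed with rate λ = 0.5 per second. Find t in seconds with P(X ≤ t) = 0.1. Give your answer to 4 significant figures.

0.2107

Set 1 − e^(−λt) = 0.1, so t = −ln(0.9)/λ = 0.10536/0.5 ≈ 0.210721 seconds.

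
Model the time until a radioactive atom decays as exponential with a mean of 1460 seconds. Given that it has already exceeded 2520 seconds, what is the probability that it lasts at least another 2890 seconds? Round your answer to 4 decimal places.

0.1381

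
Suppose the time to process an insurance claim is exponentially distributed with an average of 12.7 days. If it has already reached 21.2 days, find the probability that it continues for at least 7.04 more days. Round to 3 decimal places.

The rate is λ = 1/12.7 = 0.0787402 per day.
P(X > s+t | X > s) = e^(−λ(s+t))/e^(−λs) = e^(−λt), independent of s = 21.2.
P(X > 7.04) = e^(−0.55433) ≈ 0.574.

0.574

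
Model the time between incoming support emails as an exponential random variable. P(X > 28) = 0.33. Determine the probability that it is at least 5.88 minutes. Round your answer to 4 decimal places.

0.7923

e^(−λ·28) = 0.33 ⇒ λ = −ln(0.33)/28 = 0.0395951.
P(X > 5.88) = e^(−0.0395951·5.88) = e^(−0.23282) ≈ 0.7923.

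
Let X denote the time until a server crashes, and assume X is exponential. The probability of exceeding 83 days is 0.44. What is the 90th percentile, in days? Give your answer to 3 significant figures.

233

e^(−λ·83) = 0.44 ⇒ λ = −ln(0.44)/83 = 0.00989133.
90th percentile: 1 − e^(−λt) = 0.9, t = −ln(0.1)/λ = 232.788 days.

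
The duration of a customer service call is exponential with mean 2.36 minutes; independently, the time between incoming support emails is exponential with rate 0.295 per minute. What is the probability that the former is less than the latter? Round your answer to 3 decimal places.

λ_1 = 1/2.36 = 0.423729, λ_2 = 0.295.
For independent exponentials, P(the former < the latter) = λ_1/(λ_1+λ_2) = 0.423729/0.718729 ≈ 0.590.

0.590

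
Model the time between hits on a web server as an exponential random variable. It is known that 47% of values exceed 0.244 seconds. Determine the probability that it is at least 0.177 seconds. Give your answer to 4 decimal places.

e^(−λ·0.244) = 0.47 ⇒ λ = −ln(0.47)/0.244 = 3.09435.
P(X > 0.177) = e^(−3.09435·0.177) = e^(−0.5477) ≈ 0.5783.

0.5783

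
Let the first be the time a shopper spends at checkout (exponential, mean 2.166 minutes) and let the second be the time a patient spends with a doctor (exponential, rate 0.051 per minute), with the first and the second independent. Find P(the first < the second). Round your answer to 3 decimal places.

λ_1 = 1/2.166 = 0.461681, λ_2 = 0.051.
For independent exponentials, P(the first < the second) = λ_1/(λ_1+λ_2) = 0.461681/0.512681 ≈ 0.901.

0.901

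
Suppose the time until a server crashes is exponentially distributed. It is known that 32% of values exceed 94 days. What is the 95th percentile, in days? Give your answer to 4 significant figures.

e^(−λ·94) = 0.32 ⇒ λ = −ln(0.32)/94 = 0.0121216.
95th percentile: 1 − e^(−λt) = 0.95, t = −ln(0.05)/λ = 247.139 days.

247.1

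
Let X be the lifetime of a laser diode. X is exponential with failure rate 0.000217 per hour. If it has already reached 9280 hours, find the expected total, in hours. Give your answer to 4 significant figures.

13890

By memorylessness, E[X | X > 9280] = 9280 + 1/λ = 9280 + 4608.29 = 13888.3 hours.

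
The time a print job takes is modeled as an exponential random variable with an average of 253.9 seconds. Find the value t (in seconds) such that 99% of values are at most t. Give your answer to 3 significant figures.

1170

The rate is λ = 1/253.9 = 0.00393856 per second.
Set 1 − e^(−λt) = 0.99, so t = −ln(0.01)/λ = 4.6052/0.00393856 ≈ 1169.25 seconds.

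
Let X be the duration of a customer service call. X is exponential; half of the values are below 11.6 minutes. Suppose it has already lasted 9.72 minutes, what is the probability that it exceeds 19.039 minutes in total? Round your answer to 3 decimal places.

For an exponential, median = ln(2)/λ, so λ = ln 2 / 11.6 = 0.0597541 per minute.
P(X > s+t | X > s) = e^(−λ(s+t))/e^(−λs) = e^(−λt), independent of s = 9.72.
P(X > 9.319) = e^(−0.55685) ≈ 0.573.

0.573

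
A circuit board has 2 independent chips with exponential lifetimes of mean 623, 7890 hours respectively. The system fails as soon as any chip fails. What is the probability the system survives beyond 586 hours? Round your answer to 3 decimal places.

The first failure time is exponential with rate Σλ_i = 1/623 + 1/7890 = 0.00173188 per hour.
P(min > 586) = e^(−0.00173188·586) = e^(−1.0149) ≈ 0.362.

0.362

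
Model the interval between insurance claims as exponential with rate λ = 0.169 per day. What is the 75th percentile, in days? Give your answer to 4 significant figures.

8.203

Set 1 − e^(−λt) = 0.75, so t = −ln(0.25)/λ = 1.3863/0.169 ≈ 8.20293 days.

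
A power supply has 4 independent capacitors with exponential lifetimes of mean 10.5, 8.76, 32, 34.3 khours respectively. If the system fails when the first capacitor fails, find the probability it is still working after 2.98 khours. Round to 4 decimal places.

0.4475

The first failure time is exponential with rate Σλ_i = 1/10.5 + 1/8.76 + 1/32 + 1/34.3 = 0.269798 per khour.
P(min > 2.98) = e^(−0.269798·2.98) = e^(−0.804) ≈ 0.4475.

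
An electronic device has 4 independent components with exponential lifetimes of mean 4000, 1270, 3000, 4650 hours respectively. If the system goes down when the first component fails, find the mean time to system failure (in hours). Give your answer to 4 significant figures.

The first failure time is exponential with rate Σλ_i = 1/4000 + 1/1270 + 1/3000 + 1/4650 = 0.00158579 per hour.
E[min] = 1/Σλ = 1/0.00158579 = 630.601 hours.

630.6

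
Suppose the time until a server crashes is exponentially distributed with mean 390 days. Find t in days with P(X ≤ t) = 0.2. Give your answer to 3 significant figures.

87.0

The rate is λ = 1/390 = 0.0025641 per day.
Set 1 − e^(−λt) = 0.2, so t = −ln(0.8)/λ = 0.22314/0.0025641 ≈ 87.026 days.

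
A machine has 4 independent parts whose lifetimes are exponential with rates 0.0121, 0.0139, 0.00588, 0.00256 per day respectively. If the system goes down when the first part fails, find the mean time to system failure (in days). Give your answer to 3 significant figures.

The time to first failure is exponential with rate Σλ = 0.0121 + 0.0139 + 0.00588 + 0.00256 = 0.03444.
E[min] = 1/Σλ = 1/0.03444 = 29.036 days.

29.0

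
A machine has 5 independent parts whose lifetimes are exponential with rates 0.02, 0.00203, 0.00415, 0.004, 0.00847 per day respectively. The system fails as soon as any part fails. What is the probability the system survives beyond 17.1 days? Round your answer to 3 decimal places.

The time to first failure is exponential with rate Σλ = 0.02 + 0.00203 + 0.00415 + 0.004 + 0.00847 = 0.03865.
P(min > 17.1) = e^(−0.03865·17.1) = e^(−0.66092) ≈ 0.516.

0.516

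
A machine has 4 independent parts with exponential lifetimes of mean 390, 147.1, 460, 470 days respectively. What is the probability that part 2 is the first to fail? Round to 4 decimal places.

Rates: λ_i = 1/mean_i → 0.0025641, 0.0067981, 0.00217391, 0.00212766; Σλ = 0.0136638.
P(part 2 first) = λ_2/Σλ = 0.0067981/0.0136638 ≈ 0.4975.

0.4975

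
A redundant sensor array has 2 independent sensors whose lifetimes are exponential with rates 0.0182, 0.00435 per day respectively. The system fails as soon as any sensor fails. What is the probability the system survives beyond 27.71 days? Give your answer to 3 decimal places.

0.535

The time to first failure is exponential with rate Σλ = 0.0182 + 0.00435 = 0.02255.
P(min > 27.71) = e^(−0.02255·27.71) = e^(−0.62486) ≈ 0.535.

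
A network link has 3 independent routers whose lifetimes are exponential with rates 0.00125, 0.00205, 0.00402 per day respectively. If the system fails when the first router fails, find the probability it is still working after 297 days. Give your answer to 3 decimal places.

The time to first failure is exponential with rate Σλ = 0.00125 + 0.00205 + 0.00402 = 0.00732.
P(min > 297) = e^(−0.00732·297) = e^(−2.174) ≈ 0.114.

0.114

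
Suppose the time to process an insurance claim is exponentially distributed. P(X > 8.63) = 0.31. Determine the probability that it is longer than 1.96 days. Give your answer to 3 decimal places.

0.766

e^(−λ·8.63) = 0.31 ⇒ λ = −ln(0.31)/8.63 = 0.135711.
P(X > 1.96) = e^(−0.135711·1.96) = e^(−0.26599) ≈ 0.766.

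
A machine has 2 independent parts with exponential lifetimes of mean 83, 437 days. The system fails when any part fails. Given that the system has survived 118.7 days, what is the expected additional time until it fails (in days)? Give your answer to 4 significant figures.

First-failure rate Σλ = 1/83 + 1/437 = 0.0143365.
By memorylessness the expected residual is 1/Σλ = 69.7519 days, regardless of the 118.7 already elapsed.

69.75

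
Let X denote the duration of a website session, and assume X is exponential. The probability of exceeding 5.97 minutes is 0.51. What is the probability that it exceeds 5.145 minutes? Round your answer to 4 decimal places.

0.5597

e^(−λ·5.97) = 0.51 ⇒ λ = −ln(0.51)/5.97 = 0.112788.
P(X > 5.145) = e^(−0.112788·5.145) = e^(−0.58029) ≈ 0.5597.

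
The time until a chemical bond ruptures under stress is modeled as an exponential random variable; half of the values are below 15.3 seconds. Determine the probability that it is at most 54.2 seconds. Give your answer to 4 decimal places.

0.9142

For an exponential, median = ln(2)/λ, so λ = ln 2 / 15.3 = 0.0453037 per second.
P(X ≤ 54.2) = 1 − e^(−λ·54.2) = 1 − e^(−2.4555) ≈ 0.9142.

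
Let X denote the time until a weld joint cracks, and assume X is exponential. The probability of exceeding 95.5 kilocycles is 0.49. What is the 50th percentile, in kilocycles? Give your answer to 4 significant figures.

e^(−λ·95.5) = 0.49 ⇒ λ = −ln(0.49)/95.5 = 0.00746963.
50th percentile: 1 − e^(−λt) = 0.5, t = −ln(0.5)/λ = 92.7954 kilocycles.

92.80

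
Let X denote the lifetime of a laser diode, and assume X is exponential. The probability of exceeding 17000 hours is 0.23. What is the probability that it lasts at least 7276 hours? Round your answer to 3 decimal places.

0.533

e^(−λ·17000) = 0.23 ⇒ λ = −ln(0.23)/17000 = 0.0000864515.
P(X > 7276) = e^(−0.0000864515·7276) = e^(−0.62902) ≈ 0.533.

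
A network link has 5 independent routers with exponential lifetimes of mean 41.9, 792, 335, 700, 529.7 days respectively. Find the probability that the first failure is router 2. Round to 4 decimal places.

0.0402

Rates: λ_i = 1/mean_i → 0.0238663, 0.00126263, 0.00298507, 0.00142857, 0.00188786; Σλ = 0.0314305.
P(router 2 first) = λ_2/Σλ = 0.00126263/0.0314305 ≈ 0.0402.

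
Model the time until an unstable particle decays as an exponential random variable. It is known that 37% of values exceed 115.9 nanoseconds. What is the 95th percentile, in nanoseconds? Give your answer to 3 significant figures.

e^(−λ·115.9) = 0.37 ⇒ λ = −ln(0.37)/115.9 = 0.00857854.
95th percentile: 1 − e^(−λt) = 0.95, t = −ln(0.05)/λ = 349.213 nanoseconds.

349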